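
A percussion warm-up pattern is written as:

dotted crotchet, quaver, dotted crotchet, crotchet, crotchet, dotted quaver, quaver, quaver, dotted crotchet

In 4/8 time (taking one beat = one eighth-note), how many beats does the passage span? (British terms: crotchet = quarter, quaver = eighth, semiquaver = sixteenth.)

17.5

One eighth-note beat = 2 sixteenth notes.
Each duration in sixteenth notes: dotted crotchet = 6; quaver = 2; dotted crotchet = 6; crotchet = 4; crotchet = 4; dotted quaver = 3; quaver = 2; quaver = 2; dotted crotchet = 6.
Adding: 6 + 2 + 6 + 4 + 4 + 3 + 2 + 2 + 6 = 35.
35 ÷ 2 = 17.5 beats.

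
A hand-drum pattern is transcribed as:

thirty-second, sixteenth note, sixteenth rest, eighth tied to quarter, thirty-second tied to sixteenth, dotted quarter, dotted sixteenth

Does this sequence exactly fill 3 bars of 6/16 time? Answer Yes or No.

No

One bar of 6/16 = 12 thirty-second notes, so 3 bars = 36.
Each duration in thirty-second notes: thirty-second = 1; sixteenth note = 2; sixteenth rest = 2; eighth tied to quarter (eighth + quarter) = 12; thirty-second tied to sixteenth (thirty-second + sixteenth) = 3; dotted quarter = 12; dotted sixteenth = 3.
Sum: 1 + 2 + 2 + 12 + 3 + 12 + 3 = 35.
35 falls short of 36, so the answer is No.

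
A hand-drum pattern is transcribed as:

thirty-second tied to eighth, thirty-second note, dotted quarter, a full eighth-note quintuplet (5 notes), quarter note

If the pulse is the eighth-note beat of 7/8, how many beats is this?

10.5

One eighth-note beat = 4 thirty-second notes.
Convert each value to thirty-second notes: thirty-second tied to eighth (thirty-second + eighth) = 5; thirty-second note = 1; dotted quarter = 12; a full eighth-note quintuplet (5 notes) (five quintuplet eighths span one half) = 16; quarter note = 8.
Adding: 5 + 1 + 12 + 16 + 8 = 42.
42 ÷ 4 = 10.5 beats.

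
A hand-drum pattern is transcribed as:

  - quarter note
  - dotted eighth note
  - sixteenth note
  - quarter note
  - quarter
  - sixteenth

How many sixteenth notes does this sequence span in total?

17

Each duration in sixteenth notes: quarter note = 4; dotted eighth note = 3; sixteenth note = 1; quarter note = 4; quarter = 4; sixteenth = 1.
Total: 4 + 3 + 1 + 4 + 4 + 1 = 17 sixteenth notes.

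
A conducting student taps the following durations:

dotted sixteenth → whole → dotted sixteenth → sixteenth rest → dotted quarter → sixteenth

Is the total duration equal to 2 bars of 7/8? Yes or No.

One bar of 7/8 = 28 thirty-second notes, so 2 bars = 56.
In thirty-second notes: dotted sixteenth = 3; whole = 32; dotted sixteenth = 3; sixteenth rest = 2; dotted quarter = 12; sixteenth = 2.
Altogether 3 + 32 + 3 + 2 + 12 + 2 = 54.
54 falls short of 56, so the answer is No.

No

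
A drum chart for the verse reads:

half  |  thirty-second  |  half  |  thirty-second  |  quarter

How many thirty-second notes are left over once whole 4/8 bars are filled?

10

One bar of 4/8 = 16 thirty-second notes.
Each duration in thirty-second notes: half = 16; thirty-second = 1; half = 16; thirty-second = 1; quarter = 8.
Total: 16 + 1 + 16 + 1 + 8 = 42.
42 ÷ 16 = 2 complete bars with 10 thirty-second notes remaining.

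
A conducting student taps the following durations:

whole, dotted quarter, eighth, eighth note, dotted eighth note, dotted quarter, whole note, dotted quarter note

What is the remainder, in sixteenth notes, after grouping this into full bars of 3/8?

One bar of 3/8 = 6 sixteenth notes.
Working in sixteenth notes: whole = 16; dotted quarter = 6; eighth = 2; eighth note = 2; dotted eighth note = 3; dotted quarter = 6; whole note = 16; dotted quarter note = 6.
Total: 16 + 6 + 2 + 2 + 3 + 6 + 16 + 6 = 57.
57 ÷ 6 = 9 complete bars with 3 sixteenth notes remaining.

3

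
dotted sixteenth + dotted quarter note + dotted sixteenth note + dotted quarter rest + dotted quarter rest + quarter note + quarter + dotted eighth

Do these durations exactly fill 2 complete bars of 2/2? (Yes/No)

Yes

One bar of 2/2 = 32 thirty-second notes, so 2 bars = 64.
Convert each value to thirty-second notes: dotted sixteenth = 3; dotted quarter note = 12; dotted sixteenth note = 3; dotted quarter rest = 12; dotted quarter rest = 12; quarter note = 8; quarter = 8; dotted eighth = 6.
Total: 3 + 12 + 3 + 12 + 12 + 8 + 8 + 6 = 64.
64 equals 64, so the answer is Yes.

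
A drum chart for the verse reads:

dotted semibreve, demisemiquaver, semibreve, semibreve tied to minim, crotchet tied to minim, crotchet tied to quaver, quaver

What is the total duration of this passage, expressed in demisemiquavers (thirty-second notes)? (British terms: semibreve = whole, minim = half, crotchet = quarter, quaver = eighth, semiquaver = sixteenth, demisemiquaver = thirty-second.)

Working in thirty-second notes: dotted semibreve = 48; demisemiquaver = 1; semibreve = 32; semibreve tied to minim (semibreve + minim) = 48; crotchet tied to minim (crotchet + minim) = 24; crotchet tied to quaver (crotchet + quaver) = 12; quaver = 4.
Total: 48 + 1 + 32 + 48 + 24 + 12 + 4 = 169 thirty-second notes.

169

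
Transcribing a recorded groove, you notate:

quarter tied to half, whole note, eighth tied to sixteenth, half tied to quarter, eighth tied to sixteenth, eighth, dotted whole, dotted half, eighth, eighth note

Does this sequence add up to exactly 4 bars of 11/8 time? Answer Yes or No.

Yes

One bar of 11/8 = 22 sixteenth notes, so 4 bars = 88.
Working in sixteenth notes: quarter tied to half (quarter + half) = 12; whole note = 16; eighth tied to sixteenth (eighth + sixteenth) = 3; half tied to quarter (half + quarter) = 12; eighth tied to sixteenth (eighth + sixteenth) = 3; eighth = 2; dotted whole = 24; dotted half = 12; eighth = 2; eighth note = 2.
Altogether 12 + 16 + 3 + 12 + 3 + 2 + 24 + 12 + 2 + 2 = 88.
88 equals 88, so the answer is Yes.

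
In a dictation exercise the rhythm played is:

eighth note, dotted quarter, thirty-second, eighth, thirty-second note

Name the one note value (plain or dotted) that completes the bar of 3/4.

The bar of 3/4 = 24 thirty-second notes.
In thirty-second notes: eighth note = 4; dotted quarter = 12; thirty-second = 1; eighth = 4; thirty-second note = 1.
Total: 4 + 12 + 1 + 4 + 1 = 22.
Remaining: 24 − 22 = 2 thirty-second notes, which is a sixteenth note.

sixteenth note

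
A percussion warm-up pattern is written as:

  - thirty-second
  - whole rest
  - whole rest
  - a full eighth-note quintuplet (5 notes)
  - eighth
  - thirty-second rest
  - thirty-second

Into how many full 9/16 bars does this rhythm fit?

4

One bar of 9/16 = 18 thirty-second notes.
Working in thirty-second notes: thirty-second = 1; whole rest = 32; whole rest = 32; a full eighth-note quintuplet (5 notes) (five quintuplet eighths span one half) = 16; eighth = 4; thirty-second rest = 1; thirty-second = 1.
Total: 1 + 32 + 32 + 16 + 4 + 1 + 1 = 87.
87 ÷ 18 = 4 complete bars with 15 left over.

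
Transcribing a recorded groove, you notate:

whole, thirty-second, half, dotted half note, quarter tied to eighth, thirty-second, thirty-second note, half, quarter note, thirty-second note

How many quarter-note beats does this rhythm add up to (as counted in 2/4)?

One quarter-note beat = 8 thirty-second notes.
Working in thirty-second notes: whole = 32; thirty-second = 1; half = 16; dotted half note = 24; quarter tied to eighth (quarter + eighth) = 12; thirty-second = 1; thirty-second note = 1; half = 16; quarter note = 8; thirty-second note = 1.
Sum: 32 + 1 + 16 + 24 + 12 + 1 + 1 + 16 + 8 + 1 = 112.
112 ÷ 8 = 14 beats.

14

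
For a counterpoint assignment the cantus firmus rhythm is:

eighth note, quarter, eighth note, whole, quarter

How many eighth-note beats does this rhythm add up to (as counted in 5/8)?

One eighth-note beat = 2 sixteenth notes.
Express everything in sixteenth notes: eighth note = 2; quarter = 4; eighth note = 2; whole = 16; quarter = 4.
Altogether 2 + 4 + 2 + 16 + 4 = 28.
28 ÷ 2 = 14 beats.

14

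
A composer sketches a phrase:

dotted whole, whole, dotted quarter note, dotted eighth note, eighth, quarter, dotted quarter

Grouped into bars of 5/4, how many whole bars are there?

3

One bar of 5/4 = 20 sixteenth notes.
In sixteenth notes: dotted whole = 24; whole = 16; dotted quarter note = 6; dotted eighth note = 3; eighth = 2; quarter = 4; dotted quarter = 6.
Total: 24 + 16 + 6 + 3 + 2 + 4 + 6 = 61.
61 ÷ 20 = 3 complete bars with 1 left over.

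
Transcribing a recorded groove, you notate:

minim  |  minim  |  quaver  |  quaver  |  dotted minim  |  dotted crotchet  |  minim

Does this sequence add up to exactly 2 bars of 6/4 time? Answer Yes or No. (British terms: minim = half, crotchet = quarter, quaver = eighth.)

No

One bar of 6/4 = 12 eighth notes, so 2 bars = 24.
Working in eighth notes: minim = 4; minim = 4; quaver = 1; quaver = 1; dotted minim = 6; dotted crotchet = 3; minim = 4.
Altogether 4 + 4 + 1 + 1 + 6 + 3 + 4 = 23.
23 falls short of 24, so the answer is No.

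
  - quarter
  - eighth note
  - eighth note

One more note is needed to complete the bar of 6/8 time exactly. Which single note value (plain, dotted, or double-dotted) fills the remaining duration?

The bar of 6/8 = 6 eighth notes.
Each duration in eighth notes: quarter = 2; eighth note = 1; eighth note = 1.
Total: 2 + 1 + 1 = 4.
Remaining: 6 − 4 = 2 eighth notes, which is a quarter note.

quarter note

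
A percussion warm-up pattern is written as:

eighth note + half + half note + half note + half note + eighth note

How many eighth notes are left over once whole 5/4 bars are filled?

8

One bar of 5/4 = 10 eighth notes.
Each duration in eighth notes: eighth note = 1; half = 4; half note = 4; half note = 4; half note = 4; eighth note = 1.
Adding: 1 + 4 + 4 + 4 + 4 + 1 = 18.
18 ÷ 10 = 1 complete bar with 8 eighth notes remaining.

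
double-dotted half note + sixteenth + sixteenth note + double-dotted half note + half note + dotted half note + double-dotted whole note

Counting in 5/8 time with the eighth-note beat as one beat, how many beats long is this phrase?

One eighth-note beat = 2 sixteenth notes.
Each duration in sixteenth notes: double-dotted half note = 14; sixteenth = 1; sixteenth note = 1; double-dotted half note = 14; half note = 8; dotted half note = 12; double-dotted whole note = 28.
Adding: 14 + 1 + 1 + 14 + 8 + 12 + 28 = 78.
78 ÷ 2 = 39 beats.

39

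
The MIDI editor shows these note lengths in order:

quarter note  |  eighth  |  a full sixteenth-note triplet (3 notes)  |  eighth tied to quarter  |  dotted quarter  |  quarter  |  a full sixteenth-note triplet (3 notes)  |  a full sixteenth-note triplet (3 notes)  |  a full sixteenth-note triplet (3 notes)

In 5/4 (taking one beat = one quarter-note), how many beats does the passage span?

7.5

One quarter-note beat = 2 eighth notes.
Convert each value to eighth notes: quarter note = 2; eighth = 1; a full sixteenth-note triplet (3 notes) (three triplet sixteenths span one eighth) = 1; eighth tied to quarter (eighth + quarter) = 3; dotted quarter = 3; quarter = 2; a full sixteenth-note triplet (3 notes) (three triplet sixteenths span one eighth) = 1; a full sixteenth-note triplet (3 notes) (three triplet sixteenths span one eighth) = 1; a full sixteenth-note triplet (3 notes) (three triplet sixteenths span one eighth) = 1.
Total: 2 + 1 + 1 + 3 + 3 + 2 + 1 + 1 + 1 = 15.
15 ÷ 2 = 7.5 beats.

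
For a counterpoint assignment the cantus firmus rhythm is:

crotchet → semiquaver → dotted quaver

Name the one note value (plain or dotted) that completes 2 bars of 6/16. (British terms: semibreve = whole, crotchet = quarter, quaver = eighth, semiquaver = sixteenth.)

2 bars of 6/16 = 12 sixteenth notes.
Convert each value to sixteenth notes: crotchet = 4; semiquaver = 1; dotted quaver = 3.
Total: 4 + 1 + 3 = 8.
Remaining: 12 − 8 = 4 sixteenth notes, which is a quarter note.

quarter note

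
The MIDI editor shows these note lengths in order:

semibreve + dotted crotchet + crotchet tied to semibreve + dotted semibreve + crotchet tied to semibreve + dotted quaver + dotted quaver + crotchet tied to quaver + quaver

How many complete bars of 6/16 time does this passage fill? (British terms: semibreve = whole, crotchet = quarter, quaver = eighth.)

16

One bar of 6/16 = 6 sixteenth notes.
Each duration in sixteenth notes: semibreve = 16; dotted crotchet = 6; crotchet tied to semibreve (crotchet + semibreve) = 20; dotted semibreve = 24; crotchet tied to semibreve (crotchet + semibreve) = 20; dotted quaver = 3; dotted quaver = 3; crotchet tied to quaver (crotchet + quaver) = 6; quaver = 2.
Total: 16 + 6 + 20 + 24 + 20 + 3 + 3 + 6 + 2 = 100.
100 ÷ 6 = 16 complete bars with 4 left over.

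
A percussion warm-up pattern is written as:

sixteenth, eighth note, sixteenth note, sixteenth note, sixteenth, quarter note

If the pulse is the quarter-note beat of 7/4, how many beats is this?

One quarter-note beat = 4 sixteenth notes.
In sixteenth notes: sixteenth = 1; eighth note = 2; sixteenth note = 1; sixteenth note = 1; sixteenth = 1; quarter note = 4.
Altogether 1 + 2 + 1 + 1 + 1 + 4 = 10.
10 ÷ 4 = 2.5 beats.

2.5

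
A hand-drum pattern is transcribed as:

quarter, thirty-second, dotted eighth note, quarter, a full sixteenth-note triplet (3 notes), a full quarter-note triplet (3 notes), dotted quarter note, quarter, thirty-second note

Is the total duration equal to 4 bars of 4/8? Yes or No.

Yes

One bar of 4/8 = 16 thirty-second notes, so 4 bars = 64.
In thirty-second notes: quarter = 8; thirty-second = 1; dotted eighth note = 6; quarter = 8; a full sixteenth-note triplet (3 notes) (three triplet sixteenths span one eighth) = 4; a full quarter-note triplet (3 notes) (three triplet quarters span one half) = 16; dotted quarter note = 12; quarter = 8; thirty-second note = 1.
Adding: 8 + 1 + 6 + 8 + 4 + 16 + 12 + 8 + 1 = 64.
64 equals 64, so the answer is Yes.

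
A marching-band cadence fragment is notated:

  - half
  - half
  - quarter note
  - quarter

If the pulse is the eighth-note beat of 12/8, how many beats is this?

One eighth-note beat = 2 sixteenth notes.
Convert each value to sixteenth notes: half = 8; half = 8; quarter note = 4; quarter = 4.
Total: 8 + 8 + 4 + 4 = 24.
24 ÷ 2 = 12 beats.

12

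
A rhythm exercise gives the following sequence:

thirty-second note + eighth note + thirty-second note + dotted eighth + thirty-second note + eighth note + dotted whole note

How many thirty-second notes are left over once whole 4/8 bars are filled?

One bar of 4/8 = 16 thirty-second notes.
Express everything in thirty-second notes: thirty-second note = 1; eighth note = 4; thirty-second note = 1; dotted eighth = 6; thirty-second note = 1; eighth note = 4; dotted whole note = 48.
Total: 1 + 4 + 1 + 6 + 1 + 4 + 48 = 65.
65 ÷ 16 = 4 complete bars with 1 thirty-second note remaining.

1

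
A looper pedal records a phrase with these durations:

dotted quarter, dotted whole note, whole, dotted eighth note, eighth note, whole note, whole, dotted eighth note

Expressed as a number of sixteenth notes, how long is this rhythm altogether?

86

Each duration in sixteenth notes: dotted quarter = 6; dotted whole note = 24; whole = 16; dotted eighth note = 3; eighth note = 2; whole note = 16; whole = 16; dotted eighth note = 3.
Total: 6 + 24 + 16 + 3 + 2 + 16 + 16 + 3 = 86 sixteenth notes.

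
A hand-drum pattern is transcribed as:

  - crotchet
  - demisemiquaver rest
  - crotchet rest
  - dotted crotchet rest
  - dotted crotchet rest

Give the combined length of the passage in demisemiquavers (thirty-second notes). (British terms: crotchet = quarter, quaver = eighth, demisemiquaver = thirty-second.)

41

In thirty-second notes: crotchet = 8; demisemiquaver rest = 1; crotchet rest = 8; dotted crotchet rest = 12; dotted crotchet rest = 12.
Altogether 8 + 1 + 8 + 12 + 12 = 41 thirty-second notes.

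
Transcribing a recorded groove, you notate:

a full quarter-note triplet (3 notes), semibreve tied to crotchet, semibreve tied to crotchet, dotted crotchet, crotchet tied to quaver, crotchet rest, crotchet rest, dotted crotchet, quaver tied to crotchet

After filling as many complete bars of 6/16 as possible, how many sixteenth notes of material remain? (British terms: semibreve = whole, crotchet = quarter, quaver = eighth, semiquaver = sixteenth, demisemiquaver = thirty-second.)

One bar of 6/16 = 3 eighth notes.
Express everything in eighth notes: a full quarter-note triplet (3 notes) (three triplet quarters span one half) = 4; semibreve tied to crotchet (semibreve + crotchet) = 10; semibreve tied to crotchet (semibreve + crotchet) = 10; dotted crotchet = 3; crotchet tied to quaver (crotchet + quaver) = 3; crotchet rest = 2; crotchet rest = 2; dotted crotchet = 3; quaver tied to crotchet (quaver + crotchet) = 3.
Altogether 4 + 10 + 10 + 3 + 3 + 2 + 2 + 3 + 3 = 40.
40 ÷ 3 = 13 complete bars with 1 eighth note remaining = 2 sixteenth notes.

2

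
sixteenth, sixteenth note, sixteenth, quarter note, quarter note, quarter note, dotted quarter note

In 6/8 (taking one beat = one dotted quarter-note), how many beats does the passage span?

3.5

One dotted quarter-note beat = 6 sixteenth notes.
In sixteenth notes: sixteenth = 1; sixteenth note = 1; sixteenth = 1; quarter note = 4; quarter note = 4; quarter note = 4; dotted quarter note = 6.
Total: 1 + 1 + 1 + 4 + 4 + 4 + 6 = 21.
21 ÷ 6 = 3.5 beats.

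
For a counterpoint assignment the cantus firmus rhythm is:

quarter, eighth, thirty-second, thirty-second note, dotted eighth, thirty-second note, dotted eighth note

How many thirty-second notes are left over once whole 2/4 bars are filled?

One bar of 2/4 = 16 thirty-second notes.
In thirty-second notes: quarter = 8; eighth = 4; thirty-second = 1; thirty-second note = 1; dotted eighth = 6; thirty-second note = 1; dotted eighth note = 6.
Altogether 8 + 4 + 1 + 1 + 6 + 1 + 6 = 27.
27 ÷ 16 = 1 complete bar with 11 thirty-second notes remaining.

11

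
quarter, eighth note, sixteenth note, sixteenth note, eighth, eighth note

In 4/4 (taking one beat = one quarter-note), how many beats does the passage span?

3

One quarter-note beat = 4 sixteenth notes.
Convert each value to sixteenth notes: quarter = 4; eighth note = 2; sixteenth note = 1; sixteenth note = 1; eighth = 2; eighth note = 2.
Adding: 4 + 2 + 1 + 1 + 2 + 2 = 12.
12 ÷ 4 = 3 beats.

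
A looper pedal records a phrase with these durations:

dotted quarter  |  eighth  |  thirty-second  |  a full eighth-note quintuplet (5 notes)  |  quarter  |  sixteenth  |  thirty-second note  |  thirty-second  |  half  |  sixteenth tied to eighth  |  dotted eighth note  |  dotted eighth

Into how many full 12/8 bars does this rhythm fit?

1

One bar of 12/8 = 48 thirty-second notes.
Working in thirty-second notes: dotted quarter = 12; eighth = 4; thirty-second = 1; a full eighth-note quintuplet (5 notes) (five quintuplet eighths span one half) = 16; quarter = 8; sixteenth = 2; thirty-second note = 1; thirty-second = 1; half = 16; sixteenth tied to eighth (sixteenth + eighth) = 6; dotted eighth note = 6; dotted eighth = 6.
Total: 12 + 4 + 1 + 16 + 8 + 2 + 1 + 1 + 16 + 6 + 6 + 6 = 79.
79 ÷ 48 = 1 complete bar with 31 left over.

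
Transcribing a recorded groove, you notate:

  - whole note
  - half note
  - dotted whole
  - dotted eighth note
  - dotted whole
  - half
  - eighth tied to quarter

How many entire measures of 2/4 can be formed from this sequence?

One bar of 2/4 = 8 sixteenth notes.
Working in sixteenth notes: whole note = 16; half note = 8; dotted whole = 24; dotted eighth note = 3; dotted whole = 24; half = 8; eighth tied to quarter (eighth + quarter) = 6.
Adding: 16 + 8 + 24 + 3 + 24 + 8 + 6 = 89.
89 ÷ 8 = 11 complete bars with 1 left over.

11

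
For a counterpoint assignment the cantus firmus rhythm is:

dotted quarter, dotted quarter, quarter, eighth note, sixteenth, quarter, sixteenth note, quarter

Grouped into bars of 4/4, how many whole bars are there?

1

One bar of 4/4 = 16 sixteenth notes.
Working in sixteenth notes: dotted quarter = 6; dotted quarter = 6; quarter = 4; eighth note = 2; sixteenth = 1; quarter = 4; sixteenth note = 1; quarter = 4.
Altogether 6 + 6 + 4 + 2 + 1 + 4 + 1 + 4 = 28.
28 ÷ 16 = 1 complete bar with 12 left over.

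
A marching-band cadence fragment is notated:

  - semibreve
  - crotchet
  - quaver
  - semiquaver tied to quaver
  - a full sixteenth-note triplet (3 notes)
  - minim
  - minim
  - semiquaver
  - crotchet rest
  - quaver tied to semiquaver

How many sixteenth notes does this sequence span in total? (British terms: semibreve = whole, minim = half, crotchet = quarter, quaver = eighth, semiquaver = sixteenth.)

51

Express everything in sixteenth notes: semibreve = 16; crotchet = 4; quaver = 2; semiquaver tied to quaver (semiquaver + quaver) = 3; a full sixteenth-note triplet (3 notes) (three triplet sixteenths span one eighth) = 2; minim = 8; minim = 8; semiquaver = 1; crotchet rest = 4; quaver tied to semiquaver (quaver + semiquaver) = 3.
Altogether 16 + 4 + 2 + 3 + 2 + 8 + 8 + 1 + 4 + 3 = 51 sixteenth notes.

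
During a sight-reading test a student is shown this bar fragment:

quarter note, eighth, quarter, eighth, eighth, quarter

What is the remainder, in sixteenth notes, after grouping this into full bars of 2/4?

2

One bar of 2/4 = 4 eighth notes.
Each duration in eighth notes: quarter note = 2; eighth = 1; quarter = 2; eighth = 1; eighth = 1; quarter = 2.
Sum: 2 + 1 + 2 + 1 + 1 + 2 = 9.
9 ÷ 4 = 2 complete bars with 1 eighth note remaining = 2 sixteenth notes.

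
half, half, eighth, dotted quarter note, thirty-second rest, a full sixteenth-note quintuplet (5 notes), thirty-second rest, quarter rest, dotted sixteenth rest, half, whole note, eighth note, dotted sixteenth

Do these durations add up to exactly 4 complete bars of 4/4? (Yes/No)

One bar of 4/4 = 32 thirty-second notes, so 4 bars = 128.
In thirty-second notes: half = 16; half = 16; eighth = 4; dotted quarter note = 12; thirty-second rest = 1; a full sixteenth-note quintuplet (5 notes) (five quintuplet sixteenths span one quarter) = 8; thirty-second rest = 1; quarter rest = 8; dotted sixteenth rest = 3; half = 16; whole note = 32; eighth note = 4; dotted sixteenth = 3.
Altogether 16 + 16 + 4 + 12 + 1 + 8 + 1 + 8 + 3 + 16 + 32 + 4 + 3 = 124.
124 falls short of 128, so the answer is No.

No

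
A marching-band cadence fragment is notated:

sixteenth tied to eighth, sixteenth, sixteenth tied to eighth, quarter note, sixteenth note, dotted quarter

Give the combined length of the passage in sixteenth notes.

In sixteenth notes: sixteenth tied to eighth (sixteenth + eighth) = 3; sixteenth = 1; sixteenth tied to eighth (sixteenth + eighth) = 3; quarter note = 4; sixteenth note = 1; dotted quarter = 6.
Sum: 3 + 1 + 3 + 4 + 1 + 6 = 18 sixteenth notes.

18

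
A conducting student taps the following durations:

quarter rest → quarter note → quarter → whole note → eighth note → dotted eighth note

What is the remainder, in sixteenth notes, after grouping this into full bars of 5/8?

3

One bar of 5/8 = 10 sixteenth notes.
Each duration in sixteenth notes: quarter rest = 4; quarter note = 4; quarter = 4; whole note = 16; eighth note = 2; dotted eighth note = 3.
Altogether 4 + 4 + 4 + 16 + 2 + 3 = 33.
33 ÷ 10 = 3 complete bars with 3 sixteenth notes remaining.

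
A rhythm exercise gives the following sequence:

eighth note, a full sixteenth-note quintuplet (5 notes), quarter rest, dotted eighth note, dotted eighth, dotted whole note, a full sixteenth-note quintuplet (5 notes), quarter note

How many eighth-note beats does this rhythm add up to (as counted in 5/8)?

24

One eighth-note beat = 2 sixteenth notes.
Each duration in sixteenth notes: eighth note = 2; a full sixteenth-note quintuplet (5 notes) (five quintuplet sixteenths span one quarter) = 4; quarter rest = 4; dotted eighth note = 3; dotted eighth = 3; dotted whole note = 24; a full sixteenth-note quintuplet (5 notes) (five quintuplet sixteenths span one quarter) = 4; quarter note = 4.
Total: 2 + 4 + 4 + 3 + 3 + 24 + 4 + 4 = 48.
48 ÷ 2 = 24 beats.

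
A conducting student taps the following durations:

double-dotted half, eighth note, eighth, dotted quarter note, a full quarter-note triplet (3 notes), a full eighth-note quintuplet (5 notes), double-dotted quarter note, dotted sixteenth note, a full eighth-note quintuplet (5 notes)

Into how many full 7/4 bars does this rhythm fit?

2

One bar of 7/4 = 56 thirty-second notes.
Convert each value to thirty-second notes: double-dotted half = 28; eighth note = 4; eighth = 4; dotted quarter note = 12; a full quarter-note triplet (3 notes) (three triplet quarters span one half) = 16; a full eighth-note quintuplet (5 notes) (five quintuplet eighths span one half) = 16; double-dotted quarter note = 14; dotted sixteenth note = 3; a full eighth-note quintuplet (5 notes) (five quintuplet eighths span one half) = 16.
Adding: 28 + 4 + 4 + 12 + 16 + 16 + 14 + 3 + 16 = 113.
113 ÷ 56 = 2 complete bars with 1 left over.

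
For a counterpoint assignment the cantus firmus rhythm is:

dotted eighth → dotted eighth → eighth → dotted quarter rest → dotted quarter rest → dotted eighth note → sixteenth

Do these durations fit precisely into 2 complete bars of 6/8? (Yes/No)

Yes

One bar of 6/8 = 12 sixteenth notes, so 2 bars = 24.
Express everything in sixteenth notes: dotted eighth = 3; dotted eighth = 3; eighth = 2; dotted quarter rest = 6; dotted quarter rest = 6; dotted eighth note = 3; sixteenth = 1.
Altogether 3 + 3 + 2 + 6 + 6 + 3 + 1 = 24.
24 equals 24, so the answer is Yes.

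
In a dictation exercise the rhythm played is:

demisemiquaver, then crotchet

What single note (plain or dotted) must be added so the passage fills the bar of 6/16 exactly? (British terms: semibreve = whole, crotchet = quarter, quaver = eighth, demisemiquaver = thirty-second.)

dotted sixteenth note

The bar of 6/16 = 12 thirty-second notes.
Working in thirty-second notes: demisemiquaver = 1; crotchet = 8.
Sum: 1 + 8 = 9.
Remaining: 12 − 9 = 3 thirty-second notes, which is a dotted sixteenth note.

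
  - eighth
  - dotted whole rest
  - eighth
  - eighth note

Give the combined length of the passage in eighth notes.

In eighth notes: eighth = 1; dotted whole rest = 12; eighth = 1; eighth note = 1.
Altogether 1 + 12 + 1 + 1 = 15 eighth notes.

15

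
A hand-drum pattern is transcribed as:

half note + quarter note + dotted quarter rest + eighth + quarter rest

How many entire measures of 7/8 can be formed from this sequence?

One bar of 7/8 = 7 eighth notes.
Express everything in eighth notes: half note = 4; quarter note = 2; dotted quarter rest = 3; eighth = 1; quarter rest = 2.
Adding: 4 + 2 + 3 + 1 + 2 = 12.
12 ÷ 7 = 1 complete bar with 5 left over.

1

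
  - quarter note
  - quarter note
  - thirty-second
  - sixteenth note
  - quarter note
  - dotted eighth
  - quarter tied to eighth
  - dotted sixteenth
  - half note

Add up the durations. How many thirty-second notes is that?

64

Express everything in thirty-second notes: quarter note = 8; quarter note = 8; thirty-second = 1; sixteenth note = 2; quarter note = 8; dotted eighth = 6; quarter tied to eighth (quarter + eighth) = 12; dotted sixteenth = 3; half note = 16.
Sum: 8 + 8 + 1 + 2 + 8 + 6 + 12 + 3 + 16 = 64 thirty-second notes.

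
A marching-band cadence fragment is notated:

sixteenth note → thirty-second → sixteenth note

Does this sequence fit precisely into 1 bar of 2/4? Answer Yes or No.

One bar of 2/4 = 16 thirty-second notes.
Express everything in thirty-second notes: sixteenth note = 2; thirty-second = 1; sixteenth note = 2.
Total: 2 + 1 + 2 = 5.
5 falls short of 16, so the answer is No.

No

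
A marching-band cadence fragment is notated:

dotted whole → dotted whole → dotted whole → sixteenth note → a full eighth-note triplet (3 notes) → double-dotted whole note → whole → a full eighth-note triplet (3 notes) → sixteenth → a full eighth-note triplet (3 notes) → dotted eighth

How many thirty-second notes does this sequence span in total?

Convert each value to thirty-second notes: dotted whole = 48; dotted whole = 48; dotted whole = 48; sixteenth note = 2; a full eighth-note triplet (3 notes) (three triplet eighths span one quarter) = 8; double-dotted whole note = 56; whole = 32; a full eighth-note triplet (3 notes) (three triplet eighths span one quarter) = 8; sixteenth = 2; a full eighth-note triplet (3 notes) (three triplet eighths span one quarter) = 8; dotted eighth = 6.
Total: 48 + 48 + 48 + 2 + 8 + 56 + 32 + 8 + 2 + 8 + 6 = 266 thirty-second notes.

266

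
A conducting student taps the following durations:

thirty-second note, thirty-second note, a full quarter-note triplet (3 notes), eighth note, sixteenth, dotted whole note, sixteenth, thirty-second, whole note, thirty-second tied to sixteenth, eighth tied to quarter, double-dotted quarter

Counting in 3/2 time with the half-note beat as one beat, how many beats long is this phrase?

8.5

One half-note beat = 16 thirty-second notes.
In thirty-second notes: thirty-second note = 1; thirty-second note = 1; a full quarter-note triplet (3 notes) (three triplet quarters span one half) = 16; eighth note = 4; sixteenth = 2; dotted whole note = 48; sixteenth = 2; thirty-second = 1; whole note = 32; thirty-second tied to sixteenth (thirty-second + sixteenth) = 3; eighth tied to quarter (eighth + quarter) = 12; double-dotted quarter = 14.
Total: 1 + 1 + 16 + 4 + 2 + 48 + 2 + 1 + 32 + 3 + 12 + 14 = 136.
136 ÷ 16 = 8.5 beats.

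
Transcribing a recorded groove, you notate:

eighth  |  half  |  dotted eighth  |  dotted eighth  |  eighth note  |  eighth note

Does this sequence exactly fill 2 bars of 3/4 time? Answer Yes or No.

One bar of 3/4 = 12 sixteenth notes, so 2 bars = 24.
Each duration in sixteenth notes: eighth = 2; half = 8; dotted eighth = 3; dotted eighth = 3; eighth note = 2; eighth note = 2.
Sum: 2 + 8 + 3 + 3 + 2 + 2 = 20.
20 falls short of 24, so the answer is No.

No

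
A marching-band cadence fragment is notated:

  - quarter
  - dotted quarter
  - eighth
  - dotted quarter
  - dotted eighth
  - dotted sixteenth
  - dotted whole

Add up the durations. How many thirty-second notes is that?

93

Convert each value to thirty-second notes: quarter = 8; dotted quarter = 12; eighth = 4; dotted quarter = 12; dotted eighth = 6; dotted sixteenth = 3; dotted whole = 48.
Adding: 8 + 12 + 4 + 12 + 6 + 3 + 48 = 93 thirty-second notes.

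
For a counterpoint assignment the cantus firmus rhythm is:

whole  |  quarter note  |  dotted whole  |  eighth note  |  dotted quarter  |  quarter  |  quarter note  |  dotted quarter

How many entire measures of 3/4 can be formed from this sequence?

One bar of 3/4 = 6 eighth notes.
Express everything in eighth notes: whole = 8; quarter note = 2; dotted whole = 12; eighth note = 1; dotted quarter = 3; quarter = 2; quarter note = 2; dotted quarter = 3.
Total: 8 + 2 + 12 + 1 + 3 + 2 + 2 + 3 = 33.
33 ÷ 6 = 5 complete bars with 3 left over.

5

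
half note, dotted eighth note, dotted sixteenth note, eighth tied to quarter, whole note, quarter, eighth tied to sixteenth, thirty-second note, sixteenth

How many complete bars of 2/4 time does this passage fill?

One bar of 2/4 = 16 thirty-second notes.
Convert each value to thirty-second notes: half note = 16; dotted eighth note = 6; dotted sixteenth note = 3; eighth tied to quarter (eighth + quarter) = 12; whole note = 32; quarter = 8; eighth tied to sixteenth (eighth + sixteenth) = 6; thirty-second note = 1; sixteenth = 2.
Total: 16 + 6 + 3 + 12 + 32 + 8 + 6 + 1 + 2 = 86.
86 ÷ 16 = 5 complete bars with 6 left over.

5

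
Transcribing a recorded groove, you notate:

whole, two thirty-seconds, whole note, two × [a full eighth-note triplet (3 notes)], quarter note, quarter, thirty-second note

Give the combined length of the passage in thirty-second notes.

99

Convert each value to thirty-second notes: whole = 32; thirty-second = 1; thirty-second = 1; whole note = 32; a full eighth-note triplet (3 notes) (three triplet eighths span one quarter) = 8; a full eighth-note triplet (3 notes) (three triplet eighths span one quarter) = 8; quarter note = 8; quarter = 8; thirty-second note = 1.
Total: 32 + 1 + 1 + 32 + 8 + 8 + 8 + 8 + 1 = 99 thirty-second notes.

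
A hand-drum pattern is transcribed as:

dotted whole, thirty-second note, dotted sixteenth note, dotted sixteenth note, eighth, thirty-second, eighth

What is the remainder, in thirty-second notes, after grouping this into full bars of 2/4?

One bar of 2/4 = 16 thirty-second notes.
Working in thirty-second notes: dotted whole = 48; thirty-second note = 1; dotted sixteenth note = 3; dotted sixteenth note = 3; eighth = 4; thirty-second = 1; eighth = 4.
Adding: 48 + 1 + 3 + 3 + 4 + 1 + 4 = 64.
64 ÷ 16 = 4 complete bars with 0 thirty-second notes remaining.

0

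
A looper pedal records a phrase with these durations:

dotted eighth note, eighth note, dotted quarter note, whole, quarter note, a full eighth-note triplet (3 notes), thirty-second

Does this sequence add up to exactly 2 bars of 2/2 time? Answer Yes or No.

No

One bar of 2/2 = 32 thirty-second notes, so 2 bars = 64.
Express everything in thirty-second notes: dotted eighth note = 6; eighth note = 4; dotted quarter note = 12; whole = 32; quarter note = 8; a full eighth-note triplet (3 notes) (three triplet eighths span one quarter) = 8; thirty-second = 1.
Sum: 6 + 4 + 12 + 32 + 8 + 8 + 1 = 71.
71 exceeds 64, so the answer is No.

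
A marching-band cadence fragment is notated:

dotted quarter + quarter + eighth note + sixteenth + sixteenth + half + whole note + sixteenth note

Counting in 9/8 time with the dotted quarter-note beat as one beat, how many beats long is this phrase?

6.5

One dotted quarter-note beat = 6 sixteenth notes.
Convert each value to sixteenth notes: dotted quarter = 6; quarter = 4; eighth note = 2; sixteenth = 1; sixteenth = 1; half = 8; whole note = 16; sixteenth note = 1.
Total: 6 + 4 + 2 + 1 + 1 + 8 + 16 + 1 = 39.
39 ÷ 6 = 6.5 beats.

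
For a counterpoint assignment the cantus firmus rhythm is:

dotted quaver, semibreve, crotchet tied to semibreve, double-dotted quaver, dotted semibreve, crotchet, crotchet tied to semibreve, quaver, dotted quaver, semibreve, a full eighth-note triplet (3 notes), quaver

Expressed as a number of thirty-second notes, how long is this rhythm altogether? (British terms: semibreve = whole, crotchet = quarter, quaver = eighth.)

235

Working in thirty-second notes: dotted quaver = 6; semibreve = 32; crotchet tied to semibreve (crotchet + semibreve) = 40; double-dotted quaver = 7; dotted semibreve = 48; crotchet = 8; crotchet tied to semibreve (crotchet + semibreve) = 40; quaver = 4; dotted quaver = 6; semibreve = 32; a full eighth-note triplet (3 notes) (three triplet eighths span one quarter) = 8; quaver = 4.
Adding: 6 + 32 + 40 + 7 + 48 + 8 + 40 + 4 + 6 + 32 + 8 + 4 = 235 thirty-second notes.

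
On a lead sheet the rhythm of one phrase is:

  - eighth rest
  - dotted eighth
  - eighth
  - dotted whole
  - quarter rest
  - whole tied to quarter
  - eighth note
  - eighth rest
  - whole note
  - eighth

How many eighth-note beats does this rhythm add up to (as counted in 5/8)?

One eighth-note beat = 2 sixteenth notes.
In sixteenth notes: eighth rest = 2; dotted eighth = 3; eighth = 2; dotted whole = 24; quarter rest = 4; whole tied to quarter (whole + quarter) = 20; eighth note = 2; eighth rest = 2; whole note = 16; eighth = 2.
Altogether 2 + 3 + 2 + 24 + 4 + 20 + 2 + 2 + 16 + 2 = 77.
77 ÷ 2 = 38.5 beats.

38.5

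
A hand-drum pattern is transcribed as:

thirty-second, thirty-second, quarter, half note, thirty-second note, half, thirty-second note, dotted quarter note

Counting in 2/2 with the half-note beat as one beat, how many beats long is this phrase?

3.5

One half-note beat = 16 thirty-second notes.
Each duration in thirty-second notes: thirty-second = 1; thirty-second = 1; quarter = 8; half note = 16; thirty-second note = 1; half = 16; thirty-second note = 1; dotted quarter note = 12.
Sum: 1 + 1 + 8 + 16 + 1 + 16 + 1 + 12 = 56.
56 ÷ 16 = 3.5 beats.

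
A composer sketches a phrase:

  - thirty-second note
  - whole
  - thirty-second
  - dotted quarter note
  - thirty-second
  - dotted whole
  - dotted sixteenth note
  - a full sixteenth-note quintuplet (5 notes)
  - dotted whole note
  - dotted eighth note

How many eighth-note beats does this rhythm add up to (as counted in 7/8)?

One eighth-note beat = 4 thirty-second notes.
Each duration in thirty-second notes: thirty-second note = 1; whole = 32; thirty-second = 1; dotted quarter note = 12; thirty-second = 1; dotted whole = 48; dotted sixteenth note = 3; a full sixteenth-note quintuplet (5 notes) (five quintuplet sixteenths span one quarter) = 8; dotted whole note = 48; dotted eighth note = 6.
Altogether 1 + 32 + 1 + 12 + 1 + 48 + 3 + 8 + 48 + 6 = 160.
160 ÷ 4 = 40 beats.

40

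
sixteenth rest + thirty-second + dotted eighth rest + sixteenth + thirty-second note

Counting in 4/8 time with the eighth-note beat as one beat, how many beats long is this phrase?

One eighth-note beat = 4 thirty-second notes.
Working in thirty-second notes: sixteenth rest = 2; thirty-second = 1; dotted eighth rest = 6; sixteenth = 2; thirty-second note = 1.
Altogether 2 + 1 + 6 + 2 + 1 = 12.
12 ÷ 4 = 3 beats.

3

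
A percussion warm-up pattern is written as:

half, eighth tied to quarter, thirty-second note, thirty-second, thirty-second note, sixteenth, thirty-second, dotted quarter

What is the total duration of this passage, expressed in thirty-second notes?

46

Convert each value to thirty-second notes: half = 16; eighth tied to quarter (eighth + quarter) = 12; thirty-second note = 1; thirty-second = 1; thirty-second note = 1; sixteenth = 2; thirty-second = 1; dotted quarter = 12.
Sum: 16 + 12 + 1 + 1 + 1 + 2 + 1 + 12 = 46 thirty-second notes.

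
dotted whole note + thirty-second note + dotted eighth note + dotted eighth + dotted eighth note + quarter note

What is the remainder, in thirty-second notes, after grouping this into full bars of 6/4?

27

One bar of 6/4 = 48 thirty-second notes.
Express everything in thirty-second notes: dotted whole note = 48; thirty-second note = 1; dotted eighth note = 6; dotted eighth = 6; dotted eighth note = 6; quarter note = 8.
Altogether 48 + 1 + 6 + 6 + 6 + 8 = 75.
75 ÷ 48 = 1 complete bar with 27 thirty-second notes remaining.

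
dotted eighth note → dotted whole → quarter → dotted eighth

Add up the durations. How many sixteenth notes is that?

34

In sixteenth notes: dotted eighth note = 3; dotted whole = 24; quarter = 4; dotted eighth = 3.
Sum: 3 + 24 + 4 + 3 = 34 sixteenth notes.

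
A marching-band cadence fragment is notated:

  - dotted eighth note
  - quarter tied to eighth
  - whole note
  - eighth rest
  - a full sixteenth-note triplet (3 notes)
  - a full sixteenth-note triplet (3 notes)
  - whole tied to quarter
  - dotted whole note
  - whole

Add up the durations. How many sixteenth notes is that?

Working in sixteenth notes: dotted eighth note = 3; quarter tied to eighth (quarter + eighth) = 6; whole note = 16; eighth rest = 2; a full sixteenth-note triplet (3 notes) (three triplet sixteenths span one eighth) = 2; a full sixteenth-note triplet (3 notes) (three triplet sixteenths span one eighth) = 2; whole tied to quarter (whole + quarter) = 20; dotted whole note = 24; whole = 16.
Adding: 3 + 6 + 16 + 2 + 2 + 2 + 20 + 24 + 16 = 91 sixteenth notes.

91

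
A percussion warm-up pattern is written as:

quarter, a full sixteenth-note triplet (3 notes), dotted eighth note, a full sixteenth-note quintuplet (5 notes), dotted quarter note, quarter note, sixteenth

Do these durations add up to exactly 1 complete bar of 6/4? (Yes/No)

Yes

One bar of 6/4 = 24 sixteenth notes.
Each duration in sixteenth notes: quarter = 4; a full sixteenth-note triplet (3 notes) (three triplet sixteenths span one eighth) = 2; dotted eighth note = 3; a full sixteenth-note quintuplet (5 notes) (five quintuplet sixteenths span one quarter) = 4; dotted quarter note = 6; quarter note = 4; sixteenth = 1.
Altogether 4 + 2 + 3 + 4 + 6 + 4 + 1 = 24.
24 equals 24, so the answer is Yes.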